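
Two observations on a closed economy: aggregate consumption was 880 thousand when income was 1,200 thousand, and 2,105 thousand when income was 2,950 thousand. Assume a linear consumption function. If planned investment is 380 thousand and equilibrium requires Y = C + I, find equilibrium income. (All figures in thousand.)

MPC = (2105 − 880)/(2950 − 1200) = 1225/1750 = 0.7
a = 880 − 0.7(1200) = 40
Equilibrium: Y = 40 + 0.7Y + 380
0.3Y = 420, so Y = 420/0.3 = 1400

Y = 1400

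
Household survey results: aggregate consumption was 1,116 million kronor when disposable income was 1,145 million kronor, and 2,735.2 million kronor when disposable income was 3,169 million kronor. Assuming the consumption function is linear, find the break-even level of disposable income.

MPC = (2735.2 − 1116)/(3169 − 1145) = 1619.2/2024 = 0.8
a = 1116 − 0.8(1145) = 1116 − 916 = 200
Break-even: Y = a/(1−MPC) = 200/0.2 = 1000

Y = 1000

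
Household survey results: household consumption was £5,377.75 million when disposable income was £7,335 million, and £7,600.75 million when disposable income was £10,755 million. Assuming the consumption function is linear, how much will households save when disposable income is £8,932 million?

S = 2516.2

MPC = (7600.75 − 5377.75)/(10755 − 7335) = 2223/3420 = 0.65
a = 5377.75 − 0.65(7335) = 5377.75 − 4767.75 = 610
C = 610 + 0.65(8932) = 6415.8
S = 8932 − 6415.8 = 2516.2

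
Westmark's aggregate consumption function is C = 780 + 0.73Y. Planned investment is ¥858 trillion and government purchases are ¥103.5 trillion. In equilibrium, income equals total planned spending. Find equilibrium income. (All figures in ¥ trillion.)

Y = C + I + G = 780 + 0.73Y + 858 + 103.5
Y − 0.73Y = 1741.5
0.27Y = 1741.5, so Y = 1741.5/0.27 = 6450

Y = 6450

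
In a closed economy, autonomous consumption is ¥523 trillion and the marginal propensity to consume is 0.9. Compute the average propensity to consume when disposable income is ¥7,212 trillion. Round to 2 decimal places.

APC = 0.97

C = 523 + 0.9(7212) = 7013.8
APC = C/Y = 7013.8/7212 = 0.97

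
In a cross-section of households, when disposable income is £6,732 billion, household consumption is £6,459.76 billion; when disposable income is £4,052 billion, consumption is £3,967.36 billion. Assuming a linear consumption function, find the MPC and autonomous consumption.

MPC = ΔC/ΔY = (6459.76 − 3967.36)/(6732 − 4052) = 2492.4/2680 = 0.93
a = C − MPC·Y = 3967.36 − 0.93(4052) = 3967.36 − 3768.36 = 199

MPC = 0.93; a = 199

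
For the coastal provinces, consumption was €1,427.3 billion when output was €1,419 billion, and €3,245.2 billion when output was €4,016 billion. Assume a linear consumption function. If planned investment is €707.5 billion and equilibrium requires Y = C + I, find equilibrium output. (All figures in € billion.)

Y = 3805

MPC = (3245.2 − 1427.3)/(4016 − 1419) = 1817.9/2597 = 0.7
a = 1427.3 − 0.7(1419) = 434
Equilibrium: Y = 434 + 0.7Y + 707.5
0.3Y = 1141.5, so Y = 1141.5/0.3 = 3805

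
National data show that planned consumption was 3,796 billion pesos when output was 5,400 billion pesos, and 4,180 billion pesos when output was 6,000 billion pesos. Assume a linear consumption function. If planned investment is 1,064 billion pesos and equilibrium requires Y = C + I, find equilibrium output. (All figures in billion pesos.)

MPC = (4180 − 3796)/(6000 − 5400) = 384/600 = 0.64
a = 3796 − 0.64(5400) = 340
Equilibrium: Y = 340 + 0.64Y + 1064
0.36Y = 1404, so Y = 1404/0.36 = 3900

Y = 3900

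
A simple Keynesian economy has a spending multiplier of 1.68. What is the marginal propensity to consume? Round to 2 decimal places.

k = 1/(1 − MPC), so 1 − MPC = 1/k = 1/1.68 = 0.5952
MPC = 1 − 0.5952 = 0.40

MPC = 0.40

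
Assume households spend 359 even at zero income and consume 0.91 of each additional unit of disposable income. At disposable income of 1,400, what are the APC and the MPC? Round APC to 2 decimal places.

MPC = 0.91 (the slope of the consumption function)
C = 359 + 0.91(1400) = 1633, so APC = 1633/1400 = 1.17

APC = 1.17; MPC = 0.91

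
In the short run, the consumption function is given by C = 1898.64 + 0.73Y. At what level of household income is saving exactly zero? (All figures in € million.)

At break-even, C = Y: 1898.64 + 0.73Y = Y
0.27Y = 1898.64, so Y = 1898.64/0.27 = 7032

Y = 7032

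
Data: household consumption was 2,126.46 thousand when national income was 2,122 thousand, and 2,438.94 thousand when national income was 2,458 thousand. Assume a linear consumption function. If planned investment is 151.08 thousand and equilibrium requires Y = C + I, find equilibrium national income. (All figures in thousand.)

MPC = (2438.94 − 2126.46)/(2458 − 2122) = 312.48/336 = 0.93
a = 2126.46 − 0.93(2122) = 153
Equilibrium: Y = 153 + 0.93Y + 151.08
0.07Y = 304.08, so Y = 304.08/0.07 = 4344

Y = 4344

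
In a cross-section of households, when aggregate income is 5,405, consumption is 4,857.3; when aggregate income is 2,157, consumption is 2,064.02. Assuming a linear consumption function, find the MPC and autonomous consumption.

MPC = 0.86; a = 209

MPC = ΔC/ΔY = (4857.3 − 2064.02)/(5405 − 2157) = 2793.28/3248 = 0.86
a = C − MPC·Y = 2064.02 − 0.86(2157) = 2064.02 − 1855.02 = 209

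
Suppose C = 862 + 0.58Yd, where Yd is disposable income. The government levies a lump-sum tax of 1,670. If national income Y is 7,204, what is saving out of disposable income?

S = 1462.28

Yd = Y − T = 7204 − 1670 = 5534
C = 862 + 0.58(5534) = 862 + 3209.72 = 4071.72
S = Yd − C = 5534 − 4071.72 = 1462.28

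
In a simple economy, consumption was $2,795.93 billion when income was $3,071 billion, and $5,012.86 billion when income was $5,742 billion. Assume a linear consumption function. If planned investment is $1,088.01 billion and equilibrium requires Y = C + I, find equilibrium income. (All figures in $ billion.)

MPC = (5012.86 − 2795.93)/(5742 − 3071) = 2216.93/2671 = 0.83
a = 2795.93 − 0.83(3071) = 247
Equilibrium: Y = 247 + 0.83Y + 1088.01
0.17Y = 1335.01, so Y = 1335.01/0.17 = 7853

Y = 7853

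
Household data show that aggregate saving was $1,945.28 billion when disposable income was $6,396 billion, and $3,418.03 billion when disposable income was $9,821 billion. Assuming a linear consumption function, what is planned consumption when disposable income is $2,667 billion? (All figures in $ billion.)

MPS = ΔS/ΔY = (3418.03 − 1945.28)/(9821 − 6396) = 1472.75/3425 = 0.43
MPC = 1 − MPS = 0.57
Autonomous saving = 1945.28 − 0.43(6396) = -805, so a = 805
C = 805 + 0.57(2667) = 805 + 1520.19 = 2325.19

C = 2325.19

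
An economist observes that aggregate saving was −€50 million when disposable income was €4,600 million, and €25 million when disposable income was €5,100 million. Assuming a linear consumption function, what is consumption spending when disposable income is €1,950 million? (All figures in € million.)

MPS = ΔS/ΔY = (25 − (-50))/(5100 − 4600) = 75/500 = 0.15
MPC = 1 − MPS = 0.85
Autonomous saving = -50 − 0.15(4600) = -740, so a = 740
C = 740 + 0.85(1950) = 740 + 1657.5 = 2397.5

C = 2397.5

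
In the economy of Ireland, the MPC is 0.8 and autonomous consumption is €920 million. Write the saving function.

S = -920 + 0.2Y

S = Y − C = Y − (920 + 0.8Y) = -920 + (1 − 0.8)Y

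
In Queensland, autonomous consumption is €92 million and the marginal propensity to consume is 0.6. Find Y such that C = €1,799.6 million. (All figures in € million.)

Y = 2846

92 + 0.6Y = 1799.6
0.6Y = 1707.6, so Y = 1707.6/0.6 = 2846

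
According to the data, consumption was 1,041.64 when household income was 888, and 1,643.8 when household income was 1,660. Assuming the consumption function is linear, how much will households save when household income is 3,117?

S = 336.74

MPC = (1643.8 − 1041.64)/(1660 − 888) = 602.16/772 = 0.78
a = 1041.64 − 0.78(888) = 1041.64 − 692.64 = 349
C = 349 + 0.78(3117) = 2780.26
S = 3117 − 2780.26 = 336.74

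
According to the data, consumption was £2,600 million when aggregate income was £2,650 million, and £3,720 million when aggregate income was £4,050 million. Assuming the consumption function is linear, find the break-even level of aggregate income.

MPC = (3720 − 2600)/(4050 − 2650) = 1120/1400 = 0.8
a = 2600 − 0.8(2650) = 2600 − 2120 = 480
Break-even: Y = a/(1−MPC) = 480/0.2 = 2400

Y = 2400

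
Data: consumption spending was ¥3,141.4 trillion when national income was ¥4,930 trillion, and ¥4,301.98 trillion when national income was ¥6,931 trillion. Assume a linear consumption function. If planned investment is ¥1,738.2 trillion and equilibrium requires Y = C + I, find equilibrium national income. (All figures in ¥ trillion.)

Y = 4810

MPC = (4301.98 − 3141.4)/(6931 − 4930) = 1160.58/2001 = 0.58
a = 3141.4 − 0.58(4930) = 282
Equilibrium: Y = 282 + 0.58Y + 1738.2
0.42Y = 2020.2, so Y = 2020.2/0.42 = 4810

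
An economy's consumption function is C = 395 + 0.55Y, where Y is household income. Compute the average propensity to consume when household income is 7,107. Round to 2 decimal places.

APC = 0.61

C = 395 + 0.55(7107) = 4303.85
APC = C/Y = 4303.85/7107 = 0.61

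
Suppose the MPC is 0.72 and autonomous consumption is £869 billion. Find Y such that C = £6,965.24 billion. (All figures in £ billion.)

Y = 8467

869 + 0.72Y = 6965.24
0.72Y = 6096.24, so Y = 6096.24/0.72 = 8467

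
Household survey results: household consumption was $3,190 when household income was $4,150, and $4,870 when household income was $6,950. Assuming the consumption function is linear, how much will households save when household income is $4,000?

MPC = (4870 − 3190)/(6950 − 4150) = 1680/2800 = 0.6
a = 3190 − 0.6(4150) = 3190 − 2490 = 700
C = 700 + 0.6(4000) = 3100
S = 4000 − 3100 = 900

S = 900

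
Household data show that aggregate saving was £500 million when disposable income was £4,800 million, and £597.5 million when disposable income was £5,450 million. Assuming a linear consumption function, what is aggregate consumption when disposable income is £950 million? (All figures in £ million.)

C = 1027.5

MPS = ΔS/ΔY = (597.5 − 500)/(5450 − 4800) = 97.5/650 = 0.15
MPC = 1 − MPS = 0.85
Autonomous saving = 500 − 0.15(4800) = -220, so a = 220
C = 220 + 0.85(950) = 220 + 807.5 = 1027.5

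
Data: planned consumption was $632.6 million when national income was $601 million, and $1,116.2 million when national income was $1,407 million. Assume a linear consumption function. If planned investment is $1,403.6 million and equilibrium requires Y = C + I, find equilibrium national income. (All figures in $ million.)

MPC = (1116.2 − 632.6)/(1407 − 601) = 483.6/806 = 0.6
a = 632.6 − 0.6(601) = 272
Equilibrium: Y = 272 + 0.6Y + 1403.6
0.4Y = 1675.6, so Y = 1675.6/0.4 = 4189

Y = 4189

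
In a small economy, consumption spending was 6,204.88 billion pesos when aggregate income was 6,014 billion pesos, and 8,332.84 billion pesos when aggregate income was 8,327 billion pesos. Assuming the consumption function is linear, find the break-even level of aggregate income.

Y = 8400

MPC = (8332.84 − 6204.88)/(8327 − 6014) = 2127.96/2313 = 0.92
a = 6204.88 − 0.92(6014) = 6204.88 − 5532.88 = 672
Break-even: Y = a/(1−MPC) = 672/0.08 = 8400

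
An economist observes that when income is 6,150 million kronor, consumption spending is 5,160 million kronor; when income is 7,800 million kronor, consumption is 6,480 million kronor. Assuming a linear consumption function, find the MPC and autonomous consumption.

MPC = 0.8; a = 240

MPC = ΔC/ΔY = (6480 − 5160)/(7800 − 6150) = 1320/1650 = 0.8
a = C − MPC·Y = 5160 − 0.8(6150) = 5160 − 4920 = 240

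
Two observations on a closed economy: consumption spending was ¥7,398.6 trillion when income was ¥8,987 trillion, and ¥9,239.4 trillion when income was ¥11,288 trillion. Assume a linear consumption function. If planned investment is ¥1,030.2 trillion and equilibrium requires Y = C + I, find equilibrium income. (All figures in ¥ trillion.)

Y = 6196

MPC = (9239.4 − 7398.6)/(11288 − 8987) = 1840.8/2301 = 0.8
a = 7398.6 − 0.8(8987) = 209
Equilibrium: Y = 209 + 0.8Y + 1030.2
0.2Y = 1239.2, so Y = 1239.2/0.2 = 6196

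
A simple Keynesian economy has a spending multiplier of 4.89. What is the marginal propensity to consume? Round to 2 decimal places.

MPC = 0.80

k = 1/(1 − MPC), so 1 − MPC = 1/k = 1/4.89 = 0.2045
MPC = 1 − 0.2045 = 0.80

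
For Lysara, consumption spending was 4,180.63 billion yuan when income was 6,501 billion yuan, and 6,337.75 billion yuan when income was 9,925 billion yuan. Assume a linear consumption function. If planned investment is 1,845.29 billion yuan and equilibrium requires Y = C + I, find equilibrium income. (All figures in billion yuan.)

Y = 5217

MPC = (6337.75 − 4180.63)/(9925 − 6501) = 2157.12/3424 = 0.63
a = 4180.63 − 0.63(6501) = 85
Equilibrium: Y = 85 + 0.63Y + 1845.29
0.37Y = 1930.29, so Y = 1930.29/0.37 = 5217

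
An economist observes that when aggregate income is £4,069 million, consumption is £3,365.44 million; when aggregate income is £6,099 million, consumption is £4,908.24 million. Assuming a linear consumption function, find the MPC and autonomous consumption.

MPC = ΔC/ΔY = (4908.24 − 3365.44)/(6099 − 4069) = 1542.8/2030 = 0.76
a = C − MPC·Y = 3365.44 − 0.76(4069) = 3365.44 − 3092.44 = 273

MPC = 0.76; a = 273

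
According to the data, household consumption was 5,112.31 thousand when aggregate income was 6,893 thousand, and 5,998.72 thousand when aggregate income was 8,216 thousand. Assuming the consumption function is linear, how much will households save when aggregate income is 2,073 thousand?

S = 190.09

MPC = (5998.72 − 5112.31)/(8216 − 6893) = 886.41/1323 = 0.67
a = 5112.31 − 0.67(6893) = 5112.31 − 4618.31 = 494
C = 494 + 0.67(2073) = 1882.91
S = 2073 − 1882.91 = 190.09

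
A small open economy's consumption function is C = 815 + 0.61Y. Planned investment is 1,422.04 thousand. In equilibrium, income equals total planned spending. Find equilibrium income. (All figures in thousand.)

Y = C + I = 815 + 0.61Y + 1422.04
Y − 0.61Y = 2237.04
0.39Y = 2237.04, so Y = 2237.04/0.39 = 5736

Y = 5736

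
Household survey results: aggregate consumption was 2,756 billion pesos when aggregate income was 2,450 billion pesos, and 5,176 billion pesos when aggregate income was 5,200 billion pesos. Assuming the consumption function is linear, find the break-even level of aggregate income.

MPC = (5176 − 2756)/(5200 − 2450) = 2420/2750 = 0.88
a = 2756 − 0.88(2450) = 2756 − 2156 = 600
Break-even: Y = a/(1−MPC) = 600/0.12 = 5000

Y = 5000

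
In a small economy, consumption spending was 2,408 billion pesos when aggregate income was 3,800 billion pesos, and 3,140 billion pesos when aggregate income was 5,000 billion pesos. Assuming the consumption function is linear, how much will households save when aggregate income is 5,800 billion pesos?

MPC = (3140 − 2408)/(5000 − 3800) = 732/1200 = 0.61
a = 2408 − 0.61(3800) = 2408 − 2318 = 90
C = 90 + 0.61(5800) = 3628
S = 5800 − 3628 = 2172

S = 2172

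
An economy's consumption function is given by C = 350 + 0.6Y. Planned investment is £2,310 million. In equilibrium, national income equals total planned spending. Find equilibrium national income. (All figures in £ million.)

Y = 6650

Y = C + I = 350 + 0.6Y + 2310
Y − 0.6Y = 2660
0.4Y = 2660, so Y = 2660/0.4 = 6650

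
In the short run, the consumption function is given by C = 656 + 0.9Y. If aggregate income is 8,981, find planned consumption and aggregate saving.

C = 656 + 0.9(8981) = 656 + 8082.9 = 8738.9
S = Y − C = 8981 − 8738.9 = 242.1

C = 8738.9; S = 242.1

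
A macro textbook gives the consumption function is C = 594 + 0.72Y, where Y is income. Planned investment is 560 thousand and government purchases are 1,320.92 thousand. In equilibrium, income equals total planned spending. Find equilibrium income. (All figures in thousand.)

Y = C + I + G = 594 + 0.72Y + 560 + 1320.92
Y − 0.72Y = 2474.92
0.28Y = 2474.92, so Y = 2474.92/0.28 = 8839

Y = 8839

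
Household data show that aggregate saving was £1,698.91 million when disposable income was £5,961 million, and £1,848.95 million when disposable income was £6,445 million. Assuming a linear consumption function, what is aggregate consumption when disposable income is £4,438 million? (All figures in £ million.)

MPS = ΔS/ΔY = (1848.95 − 1698.91)/(6445 − 5961) = 150.04/484 = 0.31
MPC = 1 − MPS = 0.69
Autonomous saving = 1698.91 − 0.31(5961) = -149, so a = 149
C = 149 + 0.69(4438) = 149 + 3062.22 = 3211.22

C = 3211.22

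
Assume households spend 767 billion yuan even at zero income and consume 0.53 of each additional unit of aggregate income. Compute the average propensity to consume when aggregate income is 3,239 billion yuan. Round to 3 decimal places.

C = 767 + 0.53(3239) = 2483.67
APC = C/Y = 2483.67/3239 = 0.767

APC = 0.767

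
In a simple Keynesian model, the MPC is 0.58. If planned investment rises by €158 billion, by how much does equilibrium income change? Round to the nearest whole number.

ΔY ≈ 376

The multiplier is 1/(1 − MPC) = 1/0.42.
ΔY = 158/0.42 = 376.19 ≈ 376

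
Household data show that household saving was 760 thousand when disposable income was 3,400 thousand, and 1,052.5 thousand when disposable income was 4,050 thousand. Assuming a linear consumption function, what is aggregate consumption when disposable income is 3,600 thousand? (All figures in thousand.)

C = 2750

MPS = ΔS/ΔY = (1052.5 − 760)/(4050 − 3400) = 292.5/650 = 0.45
MPC = 1 − MPS = 0.55
Autonomous saving = 760 − 0.45(3400) = -770, so a = 770
C = 770 + 0.55(3600) = 770 + 1980 = 2750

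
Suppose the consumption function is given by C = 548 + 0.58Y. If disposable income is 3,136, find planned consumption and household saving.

C = 2366.88; S = 769.12

C = 548 + 0.58(3136) = 548 + 1818.88 = 2366.88
S = Y − C = 3136 − 2366.88 = 769.12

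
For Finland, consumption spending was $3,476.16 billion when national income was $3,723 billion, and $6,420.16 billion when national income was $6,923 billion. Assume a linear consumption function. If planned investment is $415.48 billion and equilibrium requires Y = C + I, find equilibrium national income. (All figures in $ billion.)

MPC = (6420.16 − 3476.16)/(6923 − 3723) = 2944/3200 = 0.92
a = 3476.16 − 0.92(3723) = 51
Equilibrium: Y = 51 + 0.92Y + 415.48
0.08Y = 466.48, so Y = 466.48/0.08 = 5831

Y = 5831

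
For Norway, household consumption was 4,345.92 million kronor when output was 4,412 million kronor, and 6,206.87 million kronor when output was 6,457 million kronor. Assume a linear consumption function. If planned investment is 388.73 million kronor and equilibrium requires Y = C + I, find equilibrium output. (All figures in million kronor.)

Y = 7997

MPC = (6206.87 − 4345.92)/(6457 − 4412) = 1860.95/2045 = 0.91
a = 4345.92 − 0.91(4412) = 331
Equilibrium: Y = 331 + 0.91Y + 388.73
0.09Y = 719.73, so Y = 719.73/0.09 = 7997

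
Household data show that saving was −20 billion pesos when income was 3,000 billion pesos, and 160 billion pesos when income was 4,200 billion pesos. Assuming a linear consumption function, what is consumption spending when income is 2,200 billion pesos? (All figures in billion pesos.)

C = 2340

MPS = ΔS/ΔY = (160 − (-20))/(4200 − 3000) = 180/1200 = 0.15
MPC = 1 − MPS = 0.85
Autonomous saving = -20 − 0.15(3000) = -470, so a = 470
C = 470 + 0.85(2200) = 470 + 1870 = 2340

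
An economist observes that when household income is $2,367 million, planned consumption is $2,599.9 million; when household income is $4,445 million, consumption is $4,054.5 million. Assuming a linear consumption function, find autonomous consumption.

a = 943

MPC = ΔC/ΔY = (4054.5 − 2599.9)/(4445 − 2367) = 1454.6/2078 = 0.7
a = C − MPC·Y = 2599.9 − 0.7(2367) = 2599.9 − 1656.9 = 943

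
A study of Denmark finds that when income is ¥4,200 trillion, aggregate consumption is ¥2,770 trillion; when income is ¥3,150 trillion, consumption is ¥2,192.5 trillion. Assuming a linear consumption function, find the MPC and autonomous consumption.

MPC = 0.55; a = 460

MPC = ΔC/ΔY = (2770 − 2192.5)/(4200 − 3150) = 577.5/1050 = 0.55
a = C − MPC·Y = 2192.5 − 0.55(3150) = 2192.5 − 1732.5 = 460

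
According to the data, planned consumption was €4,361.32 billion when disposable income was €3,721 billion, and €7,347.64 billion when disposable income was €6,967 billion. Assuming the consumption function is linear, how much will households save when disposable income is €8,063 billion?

MPC = (7347.64 − 4361.32)/(6967 − 3721) = 2986.32/3246 = 0.92
a = 4361.32 − 0.92(3721) = 4361.32 − 3423.32 = 938
C = 938 + 0.92(8063) = 8355.96
S = 8063 − 8355.96 = -292.96

S = -292.96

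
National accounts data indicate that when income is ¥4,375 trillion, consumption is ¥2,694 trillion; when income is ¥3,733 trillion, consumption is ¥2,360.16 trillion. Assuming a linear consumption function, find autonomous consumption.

MPC = ΔC/ΔY = (2694 − 2360.16)/(4375 − 3733) = 333.84/642 = 0.52
a = C − MPC·Y = 2360.16 − 0.52(3733) = 2360.16 − 1941.16 = 419

a = 419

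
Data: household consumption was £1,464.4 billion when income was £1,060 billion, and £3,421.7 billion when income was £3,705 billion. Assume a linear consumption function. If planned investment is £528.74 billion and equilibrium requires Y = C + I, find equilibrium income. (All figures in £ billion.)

Y = 4649

MPC = (3421.7 − 1464.4)/(3705 − 1060) = 1957.3/2645 = 0.74
a = 1464.4 − 0.74(1060) = 680
Equilibrium: Y = 680 + 0.74Y + 528.74
0.26Y = 1208.74, so Y = 1208.74/0.26 = 4649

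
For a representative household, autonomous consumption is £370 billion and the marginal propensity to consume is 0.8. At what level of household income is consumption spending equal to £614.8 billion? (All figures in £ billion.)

370 + 0.8Y = 614.8
0.8Y = 244.8, so Y = 244.8/0.8 = 306

Y = 306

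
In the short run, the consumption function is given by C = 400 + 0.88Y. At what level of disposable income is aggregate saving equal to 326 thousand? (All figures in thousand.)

S = Y − C = -400 + 0.12Y
-400 + 0.12Y = 326, so 0.12Y = 726 and Y = 6050

Y = 6050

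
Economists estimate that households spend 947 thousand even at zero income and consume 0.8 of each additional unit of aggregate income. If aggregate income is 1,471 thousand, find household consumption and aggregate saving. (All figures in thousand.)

C = 947 + 0.8(1471) = 947 + 1176.8 = 2123.8
S = Y − C = 1471 − 2123.8 = -652.8

C = 2123.8; S = -652.8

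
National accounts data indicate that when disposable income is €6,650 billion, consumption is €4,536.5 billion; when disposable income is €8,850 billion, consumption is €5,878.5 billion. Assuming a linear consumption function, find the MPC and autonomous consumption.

MPC = 0.61; a = 480

MPC = ΔC/ΔY = (5878.5 − 4536.5)/(8850 − 6650) = 1342/2200 = 0.61
a = C − MPC·Y = 4536.5 − 0.61(6650) = 4536.5 − 4056.5 = 480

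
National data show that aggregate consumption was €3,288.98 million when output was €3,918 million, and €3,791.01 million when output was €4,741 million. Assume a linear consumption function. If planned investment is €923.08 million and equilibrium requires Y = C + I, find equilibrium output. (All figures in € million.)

Y = 4672

MPC = (3791.01 − 3288.98)/(4741 − 3918) = 502.03/823 = 0.61
a = 3288.98 − 0.61(3918) = 899
Equilibrium: Y = 899 + 0.61Y + 923.08
0.39Y = 1822.08, so Y = 1822.08/0.39 = 4672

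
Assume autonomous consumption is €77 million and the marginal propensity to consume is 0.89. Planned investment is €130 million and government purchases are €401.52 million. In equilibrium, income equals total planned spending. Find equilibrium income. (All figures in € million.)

Y = 5532

Y = C + I + G = 77 + 0.89Y + 130 + 401.52
Y − 0.89Y = 608.52
0.11Y = 608.52, so Y = 608.52/0.11 = 5532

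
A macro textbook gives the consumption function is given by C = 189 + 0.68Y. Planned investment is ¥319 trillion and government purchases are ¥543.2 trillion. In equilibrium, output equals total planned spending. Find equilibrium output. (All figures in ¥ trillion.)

Y = C + I + G = 189 + 0.68Y + 319 + 543.2
Y − 0.68Y = 1051.2
0.32Y = 1051.2, so Y = 1051.2/0.32 = 3285

Y = 3285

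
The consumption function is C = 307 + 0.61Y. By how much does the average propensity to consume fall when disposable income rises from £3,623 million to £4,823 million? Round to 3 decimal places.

ΔAPC = 0.021

At Y = 3623: C = 307 + 0.61(3623) = 2517.03, APC = 2517.03/3623 = 0.6947
At Y = 4823: C = 3249.03, APC = 3249.03/4823 = 0.6737
Fall in APC = 0.6947 − 0.6737 = 0.021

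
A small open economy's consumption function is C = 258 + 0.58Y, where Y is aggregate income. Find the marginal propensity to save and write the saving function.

MPS = 1 − MPC = 1 − 0.58 = 0.42
S = Y − C = -258 + 0.42Y

MPS = 0.42; S = -258 + 0.42Y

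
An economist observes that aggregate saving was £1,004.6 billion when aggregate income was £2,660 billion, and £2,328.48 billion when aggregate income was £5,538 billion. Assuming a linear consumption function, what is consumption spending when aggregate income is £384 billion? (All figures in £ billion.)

C = 426.36

MPS = ΔS/ΔY = (2328.48 − 1004.6)/(5538 − 2660) = 1323.88/2878 = 0.46
MPC = 1 − MPS = 0.54
Autonomous saving = 1004.6 − 0.46(2660) = -219, so a = 219
C = 219 + 0.54(384) = 219 + 207.36 = 426.36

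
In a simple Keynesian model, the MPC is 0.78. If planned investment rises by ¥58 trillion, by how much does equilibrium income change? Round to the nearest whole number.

ΔY ≈ 264

The multiplier is 1/(1 − MPC) = 1/0.22.
ΔY = 58/0.22 = 263.64 ≈ 264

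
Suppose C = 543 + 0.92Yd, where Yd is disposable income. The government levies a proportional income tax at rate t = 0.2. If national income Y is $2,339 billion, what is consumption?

Yd = (1 − 0.2)(2339) = 0.8(2339) = 1871.2
C = 543 + 0.92(1871.2) = 543 + 1721.504 = 2264.504

C = 2264.504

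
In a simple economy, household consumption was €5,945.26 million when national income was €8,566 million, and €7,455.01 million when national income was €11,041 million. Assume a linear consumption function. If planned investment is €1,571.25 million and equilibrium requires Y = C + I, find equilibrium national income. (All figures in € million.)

Y = 5875

MPC = (7455.01 − 5945.26)/(11041 − 8566) = 1509.75/2475 = 0.61
a = 5945.26 − 0.61(8566) = 720
Equilibrium: Y = 720 + 0.61Y + 1571.25
0.39Y = 2291.25, so Y = 2291.25/0.39 = 5875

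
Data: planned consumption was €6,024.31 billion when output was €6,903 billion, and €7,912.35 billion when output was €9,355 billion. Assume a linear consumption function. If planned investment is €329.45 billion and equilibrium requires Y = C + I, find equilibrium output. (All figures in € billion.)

MPC = (7912.35 − 6024.31)/(9355 − 6903) = 1888.04/2452 = 0.77
a = 6024.31 − 0.77(6903) = 709
Equilibrium: Y = 709 + 0.77Y + 329.45
0.23Y = 1038.45, so Y = 1038.45/0.23 = 4515

Y = 4515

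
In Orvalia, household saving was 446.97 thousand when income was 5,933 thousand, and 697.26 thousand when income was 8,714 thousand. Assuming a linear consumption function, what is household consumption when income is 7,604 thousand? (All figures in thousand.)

C = 7006.64

MPS = ΔS/ΔY = (697.26 − 446.97)/(8714 − 5933) = 250.29/2781 = 0.09
MPC = 1 − MPS = 0.91
Autonomous saving = 446.97 − 0.09(5933) = -87, so a = 87
C = 87 + 0.91(7604) = 87 + 6919.64 = 7006.64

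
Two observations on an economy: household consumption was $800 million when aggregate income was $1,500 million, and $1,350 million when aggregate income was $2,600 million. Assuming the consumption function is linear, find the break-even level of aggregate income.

Y = 100

MPC = (1350 − 800)/(2600 − 1500) = 550/1100 = 0.5
a = 800 − 0.5(1500) = 800 − 750 = 50
Break-even: Y = a/(1−MPC) = 50/0.5 = 100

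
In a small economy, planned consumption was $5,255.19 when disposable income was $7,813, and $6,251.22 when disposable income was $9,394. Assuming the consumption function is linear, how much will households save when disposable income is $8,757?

MPC = (6251.22 − 5255.19)/(9394 − 7813) = 996.03/1581 = 0.63
a = 5255.19 − 0.63(7813) = 5255.19 − 4922.19 = 333
C = 333 + 0.63(8757) = 5849.91
S = 8757 − 5849.91 = 2907.09

S = 2907.09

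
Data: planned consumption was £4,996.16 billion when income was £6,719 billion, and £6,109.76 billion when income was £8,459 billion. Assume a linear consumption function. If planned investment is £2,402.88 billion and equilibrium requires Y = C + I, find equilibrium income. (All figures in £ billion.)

MPC = (6109.76 − 4996.16)/(8459 − 6719) = 1113.6/1740 = 0.64
a = 4996.16 − 0.64(6719) = 696
Equilibrium: Y = 696 + 0.64Y + 2402.88
0.36Y = 3098.88, so Y = 3098.88/0.36 = 8608

Y = 8608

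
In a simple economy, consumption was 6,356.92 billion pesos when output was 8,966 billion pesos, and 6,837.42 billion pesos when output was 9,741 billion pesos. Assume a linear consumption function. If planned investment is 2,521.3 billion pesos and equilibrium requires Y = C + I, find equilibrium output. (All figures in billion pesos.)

MPC = (6837.42 − 6356.92)/(9741 − 8966) = 480.5/775 = 0.62
a = 6356.92 − 0.62(8966) = 798
Equilibrium: Y = 798 + 0.62Y + 2521.3
0.38Y = 3319.3, so Y = 3319.3/0.38 = 8735

Y = 8735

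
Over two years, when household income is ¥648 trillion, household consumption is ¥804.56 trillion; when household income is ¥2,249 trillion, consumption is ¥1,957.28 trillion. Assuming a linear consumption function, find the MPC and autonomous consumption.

MPC = 0.72; a = 338

MPC = ΔC/ΔY = (1957.28 − 804.56)/(2249 − 648) = 1152.72/1601 = 0.72
a = C − MPC·Y = 804.56 − 0.72(648) = 804.56 − 466.56 = 338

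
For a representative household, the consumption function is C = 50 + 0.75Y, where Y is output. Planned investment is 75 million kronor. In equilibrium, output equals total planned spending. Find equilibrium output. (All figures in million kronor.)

Y = 500

Y = C + I = 50 + 0.75Y + 75
Y − 0.75Y = 125
0.25Y = 125, so Y = 125/0.25 = 500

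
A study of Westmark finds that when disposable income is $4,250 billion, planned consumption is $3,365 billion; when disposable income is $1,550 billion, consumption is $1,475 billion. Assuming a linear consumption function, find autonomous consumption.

a = 390

MPC = ΔC/ΔY = (3365 − 1475)/(4250 − 1550) = 1890/2700 = 0.7
a = C − MPC·Y = 1475 − 0.7(1550) = 1475 − 1085 = 390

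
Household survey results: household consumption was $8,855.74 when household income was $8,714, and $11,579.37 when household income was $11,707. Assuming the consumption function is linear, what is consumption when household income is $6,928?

C = 7230.48

MPC = (11579.37 − 8855.74)/(11707 − 8714) = 2723.63/2993 = 0.91
a = 8855.74 − 0.91(8714) = 8855.74 − 7929.74 = 926
C = 926 + 0.91(6928) = 926 + 6304.48 = 7230.48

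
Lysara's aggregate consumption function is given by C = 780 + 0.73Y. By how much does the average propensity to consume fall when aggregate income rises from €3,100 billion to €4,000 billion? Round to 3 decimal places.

At Y = 3100: C = 780 + 0.73(3100) = 3043, APC = 3043/3100 = 0.9816
At Y = 4000: C = 3700, APC = 3700/4000 = 0.9250
Fall in APC = 0.9816 − 0.9250 = 0.0566 ≈ 0.057

ΔAPC = 0.057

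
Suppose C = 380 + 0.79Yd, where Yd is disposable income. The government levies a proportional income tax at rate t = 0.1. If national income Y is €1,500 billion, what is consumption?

Yd = (1 − 0.1)(1500) = 0.9(1500) = 1350
C = 380 + 0.79(1350) = 380 + 1066.5 = 1446.5

C = 1446.5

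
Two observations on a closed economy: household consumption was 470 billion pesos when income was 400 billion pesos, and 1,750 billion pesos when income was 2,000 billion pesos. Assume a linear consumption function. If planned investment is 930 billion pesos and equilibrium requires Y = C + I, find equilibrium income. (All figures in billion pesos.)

Y = 5400

MPC = (1750 − 470)/(2000 − 400) = 1280/1600 = 0.8
a = 470 − 0.8(400) = 150
Equilibrium: Y = 150 + 0.8Y + 930
0.2Y = 1080, so Y = 1080/0.2 = 5400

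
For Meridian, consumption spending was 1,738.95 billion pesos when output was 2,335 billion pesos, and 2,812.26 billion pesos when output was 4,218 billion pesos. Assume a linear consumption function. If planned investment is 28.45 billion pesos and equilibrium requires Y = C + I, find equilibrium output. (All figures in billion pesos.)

Y = 1015

MPC = (2812.26 − 1738.95)/(4218 − 2335) = 1073.31/1883 = 0.57
a = 1738.95 − 0.57(2335) = 408
Equilibrium: Y = 408 + 0.57Y + 28.45
0.43Y = 436.45, so Y = 436.45/0.43 = 1015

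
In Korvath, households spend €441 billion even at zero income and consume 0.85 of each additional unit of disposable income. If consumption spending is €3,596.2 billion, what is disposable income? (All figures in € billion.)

441 + 0.85Y = 3596.2
0.85Y = 3155.2, so Y = 3155.2/0.85 = 3712

Y = 3712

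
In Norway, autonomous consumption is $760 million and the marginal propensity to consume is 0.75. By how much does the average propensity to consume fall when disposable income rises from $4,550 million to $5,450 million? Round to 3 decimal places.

ΔAPC = 0.028

At Y = 4550: C = 760 + 0.75(4550) = 4172.5, APC = 4172.5/4550 = 0.9170
At Y = 5450: C = 4847.5, APC = 4847.5/5450 = 0.8894
Fall in APC = 0.9170 − 0.8894 = 0.0276 ≈ 0.028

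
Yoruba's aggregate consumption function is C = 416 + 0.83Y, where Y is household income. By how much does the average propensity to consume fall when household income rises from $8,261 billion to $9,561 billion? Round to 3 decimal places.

ΔAPC = 0.007

At Y = 8261: C = 416 + 0.83(8261) = 7272.63, APC = 7272.63/8261 = 0.8804
At Y = 9561: C = 8351.63, APC = 8351.63/9561 = 0.8735
Fall in APC = 0.8804 − 0.8735 = 0.0069 ≈ 0.007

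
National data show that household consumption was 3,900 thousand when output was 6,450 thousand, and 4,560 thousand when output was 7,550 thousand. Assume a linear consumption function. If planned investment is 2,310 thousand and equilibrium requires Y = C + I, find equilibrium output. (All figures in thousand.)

Y = 5850

MPC = (4560 − 3900)/(7550 − 6450) = 660/1100 = 0.6
a = 3900 − 0.6(6450) = 30
Equilibrium: Y = 30 + 0.6Y + 2310
0.4Y = 2340, so Y = 2340/0.4 = 5850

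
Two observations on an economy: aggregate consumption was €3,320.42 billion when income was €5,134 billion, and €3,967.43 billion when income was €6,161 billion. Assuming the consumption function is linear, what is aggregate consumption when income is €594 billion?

MPC = (3967.43 − 3320.42)/(6161 − 5134) = 647.01/1027 = 0.63
a = 3320.42 − 0.63(5134) = 3320.42 − 3234.42 = 86
C = 86 + 0.63(594) = 86 + 374.22 = 460.22

C = 460.22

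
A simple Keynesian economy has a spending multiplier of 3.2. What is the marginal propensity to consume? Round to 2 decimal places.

MPC = 0.69

k = 1/(1 − MPC), so 1 − MPC = 1/k = 1/3.2 = 0.3125
MPC = 1 − 0.3125 = 0.69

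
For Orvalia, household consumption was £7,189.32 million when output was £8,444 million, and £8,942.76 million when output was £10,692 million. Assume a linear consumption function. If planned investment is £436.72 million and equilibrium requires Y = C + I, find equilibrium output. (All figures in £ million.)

Y = 4726

MPC = (8942.76 − 7189.32)/(10692 − 8444) = 1753.44/2248 = 0.78
a = 7189.32 − 0.78(8444) = 603
Equilibrium: Y = 603 + 0.78Y + 436.72
0.22Y = 1039.72, so Y = 1039.72/0.22 = 4726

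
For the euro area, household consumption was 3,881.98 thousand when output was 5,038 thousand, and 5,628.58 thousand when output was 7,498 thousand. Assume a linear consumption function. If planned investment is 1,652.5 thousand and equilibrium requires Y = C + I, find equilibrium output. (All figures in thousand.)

Y = 6750

MPC = (5628.58 − 3881.98)/(7498 − 5038) = 1746.6/2460 = 0.71
a = 3881.98 − 0.71(5038) = 305
Equilibrium: Y = 305 + 0.71Y + 1652.5
0.29Y = 1957.5, so Y = 1957.5/0.29 = 6750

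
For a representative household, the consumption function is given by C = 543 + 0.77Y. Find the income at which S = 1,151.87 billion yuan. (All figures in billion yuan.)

Y = 7369

S = Y − C = -543 + 0.23Y
-543 + 0.23Y = 1151.87, so 0.23Y = 1694.87 and Y = 7369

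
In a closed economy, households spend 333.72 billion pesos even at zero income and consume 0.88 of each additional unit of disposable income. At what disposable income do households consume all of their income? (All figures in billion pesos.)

Y = 2781

At break-even, C = Y: 333.72 + 0.88Y = Y
0.12Y = 333.72, so Y = 333.72/0.12 = 2781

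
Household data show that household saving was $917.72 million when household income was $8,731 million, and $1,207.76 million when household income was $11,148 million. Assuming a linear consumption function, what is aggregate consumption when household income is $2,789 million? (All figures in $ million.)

C = 2584.32

MPS = ΔS/ΔY = (1207.76 − 917.72)/(11148 − 8731) = 290.04/2417 = 0.12
MPC = 1 − MPS = 0.88
Autonomous saving = 917.72 − 0.12(8731) = -130, so a = 130
C = 130 + 0.88(2789) = 130 + 2454.32 = 2584.32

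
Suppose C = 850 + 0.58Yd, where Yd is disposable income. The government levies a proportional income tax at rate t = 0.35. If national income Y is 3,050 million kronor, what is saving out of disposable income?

S = -17.35

Yd = (1 − 0.35)(3050) = 0.65(3050) = 1982.5
C = 850 + 0.58(1982.5) = 850 + 1149.85 = 1999.85
S = Yd − C = 1982.5 − 1999.85 = -17.35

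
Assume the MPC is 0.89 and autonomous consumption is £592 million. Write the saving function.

S = Y − C = Y − (592 + 0.89Y) = -592 + (1 − 0.89)Y

S = -592 + 0.11Y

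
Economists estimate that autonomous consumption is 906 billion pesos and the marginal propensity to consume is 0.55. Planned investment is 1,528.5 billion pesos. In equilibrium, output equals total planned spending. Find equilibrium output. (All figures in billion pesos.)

Y = C + I = 906 + 0.55Y + 1528.5
Y − 0.55Y = 2434.5
0.45Y = 2434.5, so Y = 2434.5/0.45 = 5410

Y = 5410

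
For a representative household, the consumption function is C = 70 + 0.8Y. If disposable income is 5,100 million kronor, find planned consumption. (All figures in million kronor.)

C = 70 + 0.8(5100) = 70 + 4080 = 4150

C = 4150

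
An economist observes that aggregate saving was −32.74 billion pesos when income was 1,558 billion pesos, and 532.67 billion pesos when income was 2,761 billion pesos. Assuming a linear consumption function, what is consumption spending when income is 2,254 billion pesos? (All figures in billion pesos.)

C = 1959.62

MPS = ΔS/ΔY = (532.67 − (-32.74))/(2761 − 1558) = 565.41/1203 = 0.47
MPC = 1 − MPS = 0.53
Autonomous saving = -32.74 − 0.47(1558) = -765, so a = 765
C = 765 + 0.53(2254) = 765 + 1194.62 = 1959.62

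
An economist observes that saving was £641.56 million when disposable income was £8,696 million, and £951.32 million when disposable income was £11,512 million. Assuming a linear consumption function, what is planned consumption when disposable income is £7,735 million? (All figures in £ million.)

MPS = ΔS/ΔY = (951.32 − 641.56)/(11512 − 8696) = 309.76/2816 = 0.11
MPC = 1 − MPS = 0.89
Autonomous saving = 641.56 − 0.11(8696) = -315, so a = 315
C = 315 + 0.89(7735) = 315 + 6884.15 = 7199.15

C = 7199.15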